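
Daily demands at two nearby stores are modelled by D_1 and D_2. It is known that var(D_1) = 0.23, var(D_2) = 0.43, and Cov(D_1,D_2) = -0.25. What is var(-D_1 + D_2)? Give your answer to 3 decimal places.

var(-D_1 + D_2) = (-1)²·var(D_1) + (1)²·var(D_2) + 2·(-1)·(1)·Cov(D_1,D_2)
= 1·0.23 + 1·0.43 + -2·-0.25 = 1.16

1.160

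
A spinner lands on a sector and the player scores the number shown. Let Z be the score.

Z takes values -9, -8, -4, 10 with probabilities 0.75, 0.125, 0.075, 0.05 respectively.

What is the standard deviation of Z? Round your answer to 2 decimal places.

4.24

E[Z] = (-9)(0.75) + (-8)(0.125) + (-4)(0.075) + (10)(0.05) = -7.55
E[Z²] = (-9)²(0.75) + (-8)²(0.125) + (-4)²(0.075) + (10)²(0.05) = 74.95
Var(Z) = E[Z²] − (E[Z])² = 74.95 − (-7.55)² = 17.9475
SD(Z) = √17.9475 ≈ 4.24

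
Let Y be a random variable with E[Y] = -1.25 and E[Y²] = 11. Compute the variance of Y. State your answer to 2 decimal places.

Var(Y) = 11 − (-1.25)² = 9.4375

9.44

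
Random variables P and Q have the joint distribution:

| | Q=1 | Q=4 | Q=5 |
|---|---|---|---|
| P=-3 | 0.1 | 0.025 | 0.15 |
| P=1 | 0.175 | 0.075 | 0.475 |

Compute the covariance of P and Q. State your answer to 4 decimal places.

E[P] = -0.1,  E[Q] = 3.8
E[PQ] = 0
cov(P,Q) = E[PQ] − E[P]E[Q] = 0 − (-0.1)(3.8) = 0.38

0.3800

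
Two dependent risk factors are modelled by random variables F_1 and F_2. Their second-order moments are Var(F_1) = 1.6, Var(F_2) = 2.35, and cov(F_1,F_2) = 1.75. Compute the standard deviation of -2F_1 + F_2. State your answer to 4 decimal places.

1.3229

Var(-2F_1 + F_2) = (-2)²·Var(F_1) + (1)²·Var(F_2) + 2·(-2)·(1)·cov(F_1,F_2)
= 4·1.6 + 1·2.35 + -4·1.75 = 1.75
σ(-2F_1 + F_2) = √1.75 ≈ 1.3229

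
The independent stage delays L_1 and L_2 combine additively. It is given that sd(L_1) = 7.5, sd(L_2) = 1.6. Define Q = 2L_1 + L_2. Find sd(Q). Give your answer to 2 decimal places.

Var(L_1) = 56.25, Var(L_2) = 2.56
By independence, Var(Q) = (2)²Var(L_1) + (1)²Var(L_2)
= (2)²·56.25 + (1)²·2.56 = 227.56
sd(Q) = √227.56 ≈ 15.09

15.09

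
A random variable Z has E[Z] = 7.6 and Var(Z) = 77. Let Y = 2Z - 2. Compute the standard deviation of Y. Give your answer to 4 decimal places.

Var(2Z - 2) = (2)²·77 = 308
SD(Y) = √308 ≈ 17.5499

17.5499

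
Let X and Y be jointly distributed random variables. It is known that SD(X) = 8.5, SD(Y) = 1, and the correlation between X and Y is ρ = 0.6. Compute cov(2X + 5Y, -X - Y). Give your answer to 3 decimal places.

-185.200

var(X) = (8.5)² = 72.25;  var(Y) = (1)² = 1
cov(X,Y) = ρ·SD(X)·SD(Y) = 0.6·8.5·1 = 5.1
cov(2X + 5Y, -X - Y) = (2)(-1)var(X) + (5)(-1)var(Y) + [(2)(-1) + (5)(-1)]cov(X,Y)
= -2·72.25 + -5·1 + -7·5.1 = -185.2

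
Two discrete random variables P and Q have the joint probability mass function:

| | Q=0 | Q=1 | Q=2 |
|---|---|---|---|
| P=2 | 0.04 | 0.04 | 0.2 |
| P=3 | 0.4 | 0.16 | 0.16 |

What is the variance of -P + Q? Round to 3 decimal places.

1.360

E[P] = 2.72,  E[Q] = 0.92,  E[PQ] = 2.32
V(P) = 7.6 − (2.72)² = 0.2016;  V(Q) = 1.64 − (0.92)² = 0.7936
Cov(P,Q) = 2.32 − (2.72)(0.92) = -0.1824
V(-P + Q) = (-1)²·0.2016 + (1)²·0.7936 + 2·(-1)·(1)·-0.1824 = 1.36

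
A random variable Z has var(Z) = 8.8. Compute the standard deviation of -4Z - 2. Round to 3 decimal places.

11.866

var(-4Z - 2) = (-4)²·8.8 = 140.8
sd(-4Z - 2) = √140.8 ≈ 11.866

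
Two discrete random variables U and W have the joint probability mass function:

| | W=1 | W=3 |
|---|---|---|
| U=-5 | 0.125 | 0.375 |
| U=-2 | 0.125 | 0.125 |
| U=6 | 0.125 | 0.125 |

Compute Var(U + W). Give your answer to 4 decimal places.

19.4375

E[U] = -1.5,  E[W] = 2.25,  E[UW] = -4.25
Var(U) = 22.5 − (-1.5)² = 20.25;  Var(W) = 6 − (2.25)² = 0.9375
Cov(U,W) = -4.25 − (-1.5)(2.25) = -0.875
Var(U + W) = (1)²·20.25 + (1)²·0.9375 + 2·(1)·(1)·-0.875 = 19.4375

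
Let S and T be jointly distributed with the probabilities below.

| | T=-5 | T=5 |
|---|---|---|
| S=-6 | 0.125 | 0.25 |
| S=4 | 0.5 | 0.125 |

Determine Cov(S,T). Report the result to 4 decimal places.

-10.9375

E[S] = 0.25,  E[T] = -1.25
E[ST] = -11.25
Cov(S,T) = E[ST] − E[S]E[T] = -11.25 − (0.25)(-1.25) = -10.9375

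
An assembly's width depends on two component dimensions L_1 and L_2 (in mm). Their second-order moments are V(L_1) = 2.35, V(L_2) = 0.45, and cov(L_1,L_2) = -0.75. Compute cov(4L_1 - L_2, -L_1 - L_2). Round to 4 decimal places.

cov(4L_1 - L_2, -L_1 - L_2) = (4)(-1)V(L_1) + (-1)(-1)V(L_2) + [(4)(-1) + (-1)(-1)]cov(L_1,L_2)
= -4·2.35 + 1·0.45 + -3·-0.75 = -6.7

-6.7000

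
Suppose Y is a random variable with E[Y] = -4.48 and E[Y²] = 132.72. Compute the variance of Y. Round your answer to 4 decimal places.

Var(Y) = 132.72 − (-4.48)² = 112.6496

112.6496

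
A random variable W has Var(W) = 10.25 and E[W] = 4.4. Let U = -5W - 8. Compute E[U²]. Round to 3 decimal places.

E[-5W - 8] = -5·4.4 − 8 = -30
Var(-5W - 8) = (-5)²·10.25 = 256.25
E[U²] = Var(U) + (E[U])² = 256.25 + (-30)² = 1156.25

1156.250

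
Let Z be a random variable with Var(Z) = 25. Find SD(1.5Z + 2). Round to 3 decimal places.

Var(1.5Z + 2) = (1.5)²·25 = 56.25
SD(1.5Z + 2) = √56.25 ≈ 7.500

7.500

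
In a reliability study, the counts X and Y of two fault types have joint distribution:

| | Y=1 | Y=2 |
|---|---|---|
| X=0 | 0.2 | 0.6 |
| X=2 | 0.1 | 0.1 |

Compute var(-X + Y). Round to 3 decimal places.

E[X] = 0.4,  E[Y] = 1.7,  E[XY] = 0.6
var(X) = 0.8 − (0.4)² = 0.64;  var(Y) = 3.1 − (1.7)² = 0.21
cov(X,Y) = 0.6 − (0.4)(1.7) = -0.08
var(-X + Y) = (-1)²·0.64 + (1)²·0.21 + 2·(-1)·(1)·-0.08 = 1.01

1.010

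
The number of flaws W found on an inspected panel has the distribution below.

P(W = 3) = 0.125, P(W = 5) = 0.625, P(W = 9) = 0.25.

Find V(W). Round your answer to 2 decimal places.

3.94

E[W] = (3)(0.125) + (5)(0.625) + (9)(0.25) = 5.75
E[W²] = (3)²(0.125) + (5)²(0.625) + (9)²(0.25) = 37
V(W) = E[W²] − (E[W])² = 37 − (5.75)² = 3.9375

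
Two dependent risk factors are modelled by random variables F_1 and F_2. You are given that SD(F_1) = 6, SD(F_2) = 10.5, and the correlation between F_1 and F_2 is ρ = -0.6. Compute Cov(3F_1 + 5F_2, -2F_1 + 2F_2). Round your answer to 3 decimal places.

1037.700

Var(F_1) = (6)² = 36;  Var(F_2) = (10.5)² = 110.25
Cov(F_1,F_2) = ρ·SD(F_1)·SD(F_2) = -0.6·6·10.5 = -37.8
Cov(3F_1 + 5F_2, -2F_1 + 2F_2) = (3)(-2)Var(F_1) + (5)(2)Var(F_2) + [(3)(2) + (5)(-2)]Cov(F_1,F_2)
= -6·36 + 10·110.25 + -4·-37.8 = 1037.7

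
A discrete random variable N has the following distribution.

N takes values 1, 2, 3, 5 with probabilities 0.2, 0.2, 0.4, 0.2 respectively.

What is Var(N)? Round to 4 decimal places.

E[N] = (1)(0.2) + (2)(0.2) + (3)(0.4) + (5)(0.2) = 2.8
E[N²] = (1)²(0.2) + (2)²(0.2) + (3)²(0.4) + (5)²(0.2) = 9.6
Var(N) = E[N²] − (E[N])² = 9.6 − (2.8)² = 1.76

1.7600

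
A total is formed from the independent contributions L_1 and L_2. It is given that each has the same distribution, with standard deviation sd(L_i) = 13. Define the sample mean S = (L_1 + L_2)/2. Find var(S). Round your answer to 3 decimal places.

var(L_i) = (13)² = 169
By independence, var(S) = (0.5)²var(L_1) + (0.5)²var(L_2)
= (0.5)²·169 + (0.5)²·169 = 84.5

84.500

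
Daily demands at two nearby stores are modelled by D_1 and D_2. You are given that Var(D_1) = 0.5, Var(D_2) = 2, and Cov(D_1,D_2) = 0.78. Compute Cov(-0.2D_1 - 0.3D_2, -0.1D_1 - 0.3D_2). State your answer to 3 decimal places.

Cov(-0.2D_1 - 0.3D_2, -0.1D_1 - 0.3D_2) = (-0.2)(-0.1)Var(D_1) + (-0.3)(-0.3)Var(D_2) + [(-0.2)(-0.3) + (-0.3)(-0.1)]Cov(D_1,D_2)
= 0.02·0.5 + 0.09·2 + 0.09·0.78 = 0.2602

0.260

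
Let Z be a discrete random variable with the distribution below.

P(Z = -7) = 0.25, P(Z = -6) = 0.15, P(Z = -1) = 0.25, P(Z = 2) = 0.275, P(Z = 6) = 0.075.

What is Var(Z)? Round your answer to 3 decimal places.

E[Z] = (-7)(0.25) + (-6)(0.15) + (-1)(0.25) + (2)(0.275) + (6)(0.075) = -1.9
E[Z²] = (-7)²(0.25) + (-6)²(0.15) + (-1)²(0.25) + (2)²(0.275) + (6)²(0.075) = 21.7
Var(Z) = E[Z²] − (E[Z])² = 21.7 − (-1.9)² = 18.09

18.090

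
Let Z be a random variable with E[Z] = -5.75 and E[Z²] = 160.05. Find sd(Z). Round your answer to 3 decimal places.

Var(Z) = 160.05 − (-5.75)² = 126.9875
sd(Z) = √126.9875 ≈ 11.269

11.269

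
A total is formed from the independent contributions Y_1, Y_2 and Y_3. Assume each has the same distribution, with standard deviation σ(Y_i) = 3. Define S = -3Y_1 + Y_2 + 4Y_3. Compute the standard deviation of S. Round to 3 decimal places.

15.297

Var(Y_i) = (3)² = 9
By independence, Var(S) = (-3)²Var(Y_1) + (1)²Var(Y_2) + (4)²Var(Y_3)
= (-3)²·9 + (1)²·9 + (4)²·9 = 234
σ(S) = √234 ≈ 15.297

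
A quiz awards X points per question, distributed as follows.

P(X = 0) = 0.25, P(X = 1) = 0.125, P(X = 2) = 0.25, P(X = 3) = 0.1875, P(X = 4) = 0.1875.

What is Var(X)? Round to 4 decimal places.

2.0586

E[X] = (0)(0.25) + (1)(0.125) + (2)(0.25) + (3)(0.1875) + (4)(0.1875) = 1.9375
E[X²] = (0)²(0.25) + (1)²(0.125) + (2)²(0.25) + (3)²(0.1875) + (4)²(0.1875) = 5.8125
Var(X) = E[X²] − (E[X])² = 5.8125 − (1.9375)² = 2.05859375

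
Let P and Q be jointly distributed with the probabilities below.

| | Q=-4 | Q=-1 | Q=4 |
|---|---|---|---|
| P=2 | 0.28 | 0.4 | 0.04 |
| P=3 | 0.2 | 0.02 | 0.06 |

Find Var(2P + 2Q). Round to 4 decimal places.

24.2576

E[P] = 2.28,  E[Q] = -1.94,  E[PQ] = -4.46
Var(P) = 5.4 − (2.28)² = 0.2016;  Var(Q) = 9.7 − (-1.94)² = 5.9364
Cov(P,Q) = -4.46 − (2.28)(-1.94) = -0.0368
Var(2P + 2Q) = (2)²·0.2016 + (2)²·5.9364 + 2·(2)·(2)·-0.0368 = 24.2576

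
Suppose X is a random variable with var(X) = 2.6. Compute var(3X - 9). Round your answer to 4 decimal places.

var(3X - 9) = (3)²·var(X) = 9·2.6 = 23.4

23.4000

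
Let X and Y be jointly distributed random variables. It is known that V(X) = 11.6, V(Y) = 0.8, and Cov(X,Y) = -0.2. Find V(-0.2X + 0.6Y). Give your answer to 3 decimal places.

0.800

V(-0.2X + 0.6Y) = (-0.2)²·V(X) + (0.6)²·V(Y) + 2·(-0.2)·(0.6)·Cov(X,Y)
= 0.04·11.6 + 0.36·0.8 + -0.24·-0.2 = 0.8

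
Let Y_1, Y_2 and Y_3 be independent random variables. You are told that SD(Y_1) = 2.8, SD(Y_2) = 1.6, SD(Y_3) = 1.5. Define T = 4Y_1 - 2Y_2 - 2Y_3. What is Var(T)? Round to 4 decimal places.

144.6800

Var(Y_1) = 7.84, Var(Y_2) = 2.56, Var(Y_3) = 2.25
By independence, Var(T) = (4)²Var(Y_1) + (-2)²Var(Y_2) + (-2)²Var(Y_3)
= (4)²·7.84 + (-2)²·2.56 + (-2)²·2.25 = 144.68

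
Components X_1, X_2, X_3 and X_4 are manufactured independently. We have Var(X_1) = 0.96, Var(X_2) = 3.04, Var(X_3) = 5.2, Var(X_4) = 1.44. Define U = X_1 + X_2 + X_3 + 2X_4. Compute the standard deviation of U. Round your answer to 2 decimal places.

By independence, Var(U) = (1)²Var(X_1) + (1)²Var(X_2) + (1)²Var(X_3) + (2)²Var(X_4)
= (1)²·0.96 + (1)²·3.04 + (1)²·5.2 + (2)²·1.44 = 14.96
SD(U) = √14.96 ≈ 3.87

3.87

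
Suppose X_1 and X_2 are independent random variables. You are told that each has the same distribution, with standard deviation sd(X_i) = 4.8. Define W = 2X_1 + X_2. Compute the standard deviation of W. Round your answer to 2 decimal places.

10.73

Var(X_i) = (4.8)² = 23.04
By independence, Var(W) = (2)²Var(X_1) + (1)²Var(X_2)
= (2)²·23.04 + (1)²·23.04 = 115.2
sd(W) = √115.2 ≈ 10.73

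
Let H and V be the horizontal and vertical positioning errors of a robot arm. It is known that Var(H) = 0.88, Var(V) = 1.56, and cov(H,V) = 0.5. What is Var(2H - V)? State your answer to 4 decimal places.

Var(2H - V) = (2)²·Var(H) + (-1)²·Var(V) + 2·(2)·(-1)·cov(H,V)
= 4·0.88 + 1·1.56 + -4·0.5 = 3.08

3.0800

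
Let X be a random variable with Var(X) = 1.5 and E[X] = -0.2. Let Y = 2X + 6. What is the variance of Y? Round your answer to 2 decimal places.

6.00

Var(2X + 6) = (2)²·Var(X) = 4·1.5 = 6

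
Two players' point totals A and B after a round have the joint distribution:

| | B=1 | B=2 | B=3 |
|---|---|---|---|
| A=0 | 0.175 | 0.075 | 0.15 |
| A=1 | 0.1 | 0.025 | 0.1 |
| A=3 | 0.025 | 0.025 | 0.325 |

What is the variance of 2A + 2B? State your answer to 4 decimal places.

E[A] = 1.35,  E[B] = 2.275,  E[AB] = 3.6
Var(A) = 3.6 − (1.35)² = 1.7775;  Var(B) = 5.975 − (2.275)² = 0.799375
cov(A,B) = 3.6 − (1.35)(2.275) = 0.52875
Var(2A + 2B) = (2)²·1.7775 + (2)²·0.799375 + 2·(2)·(2)·0.52875 = 14.5375

14.5375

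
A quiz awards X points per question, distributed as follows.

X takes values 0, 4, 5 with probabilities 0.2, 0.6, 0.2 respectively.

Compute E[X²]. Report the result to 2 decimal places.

E[X²] = (0)²(0.2) + (4)²(0.6) + (5)²(0.2) = 14.6

14.60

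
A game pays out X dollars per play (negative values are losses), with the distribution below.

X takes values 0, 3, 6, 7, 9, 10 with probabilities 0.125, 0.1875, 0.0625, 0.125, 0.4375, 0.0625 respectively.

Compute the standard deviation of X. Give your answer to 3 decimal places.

3.333

E[X] = (0)(0.125) + (3)(0.1875) + (6)(0.0625) + (7)(0.125) + (9)(0.4375) + (10)(0.0625) = 6.375
E[X²] = (0)²(0.125) + (3)²(0.1875) + (6)²(0.0625) + (7)²(0.125) + (9)²(0.4375) + (10)²(0.0625) = 51.75
Var(X) = E[X²] − (E[X])² = 51.75 − (6.375)² = 11.109375
σ(X) = √11.109375 ≈ 3.333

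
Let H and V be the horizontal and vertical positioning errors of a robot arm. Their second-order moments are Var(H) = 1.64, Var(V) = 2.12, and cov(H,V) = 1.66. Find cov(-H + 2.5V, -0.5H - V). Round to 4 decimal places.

-4.8950

cov(-H + 2.5V, -0.5H - V) = (-1)(-0.5)Var(H) + (2.5)(-1)Var(V) + [(-1)(-1) + (2.5)(-0.5)]cov(H,V)
= 0.5·1.64 + -2.5·2.12 + -0.25·1.66 = -4.895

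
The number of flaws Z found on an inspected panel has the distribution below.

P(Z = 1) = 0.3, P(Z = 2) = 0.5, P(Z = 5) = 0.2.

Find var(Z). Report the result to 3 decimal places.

2.010

E[Z] = (1)(0.3) + (2)(0.5) + (5)(0.2) = 2.3
E[Z²] = (1)²(0.3) + (2)²(0.5) + (5)²(0.2) = 7.3
var(Z) = E[Z²] − (E[Z])² = 7.3 − (2.3)² = 2.01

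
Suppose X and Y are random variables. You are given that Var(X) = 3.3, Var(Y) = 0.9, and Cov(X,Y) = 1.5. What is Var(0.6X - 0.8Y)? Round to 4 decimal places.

Var(0.6X - 0.8Y) = (0.6)²·Var(X) + (-0.8)²·Var(Y) + 2·(0.6)·(-0.8)·Cov(X,Y)
= 0.36·3.3 + 0.64·0.9 + -0.96·1.5 = 0.324

0.3240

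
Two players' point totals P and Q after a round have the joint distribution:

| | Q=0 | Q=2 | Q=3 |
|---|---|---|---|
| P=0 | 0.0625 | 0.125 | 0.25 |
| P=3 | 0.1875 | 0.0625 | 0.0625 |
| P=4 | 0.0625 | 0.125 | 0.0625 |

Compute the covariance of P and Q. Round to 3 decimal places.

E[P] = 1.9375,  E[Q] = 1.75
E[PQ] = 2.6875
Cov(P,Q) = E[PQ] − E[P]E[Q] = 2.6875 − (1.9375)(1.75) = -0.703125

-0.703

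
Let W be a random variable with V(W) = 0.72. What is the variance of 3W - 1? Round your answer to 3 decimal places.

V(3W - 1) = (3)²·V(W) = 9·0.72 = 6.48

6.480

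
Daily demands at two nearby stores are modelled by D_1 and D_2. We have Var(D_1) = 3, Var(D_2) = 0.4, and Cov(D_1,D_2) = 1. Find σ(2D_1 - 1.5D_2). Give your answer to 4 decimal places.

Var(2D_1 - 1.5D_2) = (2)²·Var(D_1) + (-1.5)²·Var(D_2) + 2·(2)·(-1.5)·Cov(D_1,D_2)
= 4·3 + 2.25·0.4 + -6·1 = 6.9
σ(2D_1 - 1.5D_2) = √6.9 ≈ 2.6268

2.6268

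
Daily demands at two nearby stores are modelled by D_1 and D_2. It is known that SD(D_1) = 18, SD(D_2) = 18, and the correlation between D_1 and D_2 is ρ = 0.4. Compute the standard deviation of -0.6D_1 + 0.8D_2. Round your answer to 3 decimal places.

Var(D_1) = (18)² = 324;  Var(D_2) = (18)² = 324
Cov(D_1,D_2) = ρ·SD(D_1)·SD(D_2) = 0.4·18·18 = 129.6
Var(-0.6D_1 + 0.8D_2) = (-0.6)²·Var(D_1) + (0.8)²·Var(D_2) + 2·(-0.6)·(0.8)·Cov(D_1,D_2)
= 0.36·324 + 0.64·324 + -0.96·129.6 = 199.584
SD(-0.6D_1 + 0.8D_2) = √199.584 ≈ 14.127

14.127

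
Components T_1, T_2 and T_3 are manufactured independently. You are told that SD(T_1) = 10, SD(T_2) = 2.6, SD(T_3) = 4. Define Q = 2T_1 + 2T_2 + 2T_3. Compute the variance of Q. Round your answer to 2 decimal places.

var(T_1) = 100, var(T_2) = 6.76, var(T_3) = 16
By independence, var(Q) = (2)²var(T_1) + (2)²var(T_2) + (2)²var(T_3)
= (2)²·100 + (2)²·6.76 + (2)²·16 = 491.04

491.04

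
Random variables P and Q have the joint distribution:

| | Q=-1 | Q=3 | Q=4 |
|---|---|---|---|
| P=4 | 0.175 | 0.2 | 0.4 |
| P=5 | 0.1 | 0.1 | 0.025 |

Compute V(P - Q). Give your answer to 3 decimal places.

4.990

E[P] = 4.225,  E[Q] = 2.325,  E[PQ] = 9.6
V(P) = 18.025 − (4.225)² = 0.174375;  V(Q) = 9.775 − (2.325)² = 4.369375
Cov(P,Q) = 9.6 − (4.225)(2.325) = -0.223125
V(P - Q) = (1)²·0.174375 + (-1)²·4.369375 + 2·(1)·(-1)·-0.223125 = 4.99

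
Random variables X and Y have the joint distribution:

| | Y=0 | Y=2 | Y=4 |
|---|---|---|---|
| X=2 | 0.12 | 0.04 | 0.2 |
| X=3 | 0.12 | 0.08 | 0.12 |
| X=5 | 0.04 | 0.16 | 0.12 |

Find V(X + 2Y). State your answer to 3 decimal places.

12.954

E[X] = 3.28,  E[Y] = 2.32,  E[XY] = 7.68
V(X) = 12.32 − (3.28)² = 1.5616;  V(Y) = 8.16 − (2.32)² = 2.7776
Cov(X,Y) = 7.68 − (3.28)(2.32) = 0.0704
V(X + 2Y) = (1)²·1.5616 + (2)²·2.7776 + 2·(1)·(2)·0.0704 = 12.9536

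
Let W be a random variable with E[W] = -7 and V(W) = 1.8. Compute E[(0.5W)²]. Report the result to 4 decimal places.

12.7000

E[0.5W] = 0.5·-7 = -3.5
V(0.5W) = (0.5)²·1.8 = 0.45
E[(0.5W)²] = V((0.5W)) + (E[(0.5W)])² = 0.45 + (-3.5)² = 12.7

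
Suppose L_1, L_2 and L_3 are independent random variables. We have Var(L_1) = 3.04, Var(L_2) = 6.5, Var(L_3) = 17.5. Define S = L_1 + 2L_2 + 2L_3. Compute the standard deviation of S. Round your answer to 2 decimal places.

9.95

By independence, Var(S) = (1)²Var(L_1) + (2)²Var(L_2) + (2)²Var(L_3)
= (1)²·3.04 + (2)²·6.5 + (2)²·17.5 = 99.04
σ(S) = √99.04 ≈ 9.95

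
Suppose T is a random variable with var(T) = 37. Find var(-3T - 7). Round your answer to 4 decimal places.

333.0000

var(-3T - 7) = (-3)²·var(T) = 9·37 = 333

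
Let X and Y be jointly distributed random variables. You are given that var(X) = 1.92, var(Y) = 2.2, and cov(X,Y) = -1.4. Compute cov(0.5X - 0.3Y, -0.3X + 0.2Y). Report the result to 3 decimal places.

-0.686

cov(0.5X - 0.3Y, -0.3X + 0.2Y) = (0.5)(-0.3)var(X) + (-0.3)(0.2)var(Y) + [(0.5)(0.2) + (-0.3)(-0.3)]cov(X,Y)
= -0.15·1.92 + -0.06·2.2 + 0.19·-1.4 = -0.686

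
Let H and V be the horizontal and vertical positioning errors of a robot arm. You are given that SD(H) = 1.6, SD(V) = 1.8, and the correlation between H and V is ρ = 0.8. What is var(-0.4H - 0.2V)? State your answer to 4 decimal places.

var(H) = (1.6)² = 2.56;  var(V) = (1.8)² = 3.24
Cov(H,V) = ρ·SD(H)·SD(V) = 0.8·1.6·1.8 = 2.304
var(-0.4H - 0.2V) = (-0.4)²·var(H) + (-0.2)²·var(V) + 2·(-0.4)·(-0.2)·Cov(H,V)
= 0.16·2.56 + 0.04·3.24 + 0.16·2.304 = 0.90784

0.9078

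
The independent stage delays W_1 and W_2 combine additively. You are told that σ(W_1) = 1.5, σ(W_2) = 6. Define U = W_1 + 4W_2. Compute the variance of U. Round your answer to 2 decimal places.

578.25

Var(W_1) = 2.25, Var(W_2) = 36
By independence, Var(U) = (1)²Var(W_1) + (4)²Var(W_2)
= (1)²·2.25 + (4)²·36 = 578.25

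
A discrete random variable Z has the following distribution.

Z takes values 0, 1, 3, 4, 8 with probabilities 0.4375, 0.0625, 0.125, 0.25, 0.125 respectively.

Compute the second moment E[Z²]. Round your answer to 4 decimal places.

E[Z²] = (0)²(0.4375) + (1)²(0.0625) + (3)²(0.125) + (4)²(0.25) + (8)²(0.125) = 13.1875

13.1875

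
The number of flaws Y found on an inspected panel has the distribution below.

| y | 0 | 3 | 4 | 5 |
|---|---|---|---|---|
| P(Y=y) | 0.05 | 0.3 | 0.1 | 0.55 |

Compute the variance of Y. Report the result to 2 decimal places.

1.65

E[Y] = (0)(0.05) + (3)(0.3) + (4)(0.1) + (5)(0.55) = 4.05
E[Y²] = (0)²(0.05) + (3)²(0.3) + (4)²(0.1) + (5)²(0.55) = 18.05
var(Y) = E[Y²] − (E[Y])² = 18.05 − (4.05)² = 1.6475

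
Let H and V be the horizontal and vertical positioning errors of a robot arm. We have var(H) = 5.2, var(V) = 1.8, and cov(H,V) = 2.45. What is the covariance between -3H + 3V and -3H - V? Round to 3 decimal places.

26.700

cov(-3H + 3V, -3H - V) = (-3)(-3)var(H) + (3)(-1)var(V) + [(-3)(-1) + (3)(-3)]cov(H,V)
= 9·5.2 + -3·1.8 + -6·2.45 = 26.7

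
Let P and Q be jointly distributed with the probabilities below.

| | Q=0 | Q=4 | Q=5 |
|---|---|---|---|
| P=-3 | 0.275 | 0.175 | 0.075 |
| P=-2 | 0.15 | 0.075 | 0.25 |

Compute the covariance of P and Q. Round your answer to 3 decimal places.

0.303

E[P] = -2.525,  E[Q] = 2.625
E[PQ] = -6.325
Cov(P,Q) = E[PQ] − E[P]E[Q] = -6.325 − (-2.525)(2.625) = 0.303125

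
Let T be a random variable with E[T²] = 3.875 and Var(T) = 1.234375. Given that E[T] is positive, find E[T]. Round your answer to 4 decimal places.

1.6250

(E[T])² = E[T²] − Var(T) = 3.875 − 1.234375 = 2.640625
E[T] = √2.640625 = 1.625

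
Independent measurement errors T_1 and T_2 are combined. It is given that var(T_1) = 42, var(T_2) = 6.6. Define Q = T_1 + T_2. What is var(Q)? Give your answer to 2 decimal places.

By independence, var(Q) = (1)²var(T_1) + (1)²var(T_2)
= (1)²·42 + (1)²·6.6 = 48.6

48.60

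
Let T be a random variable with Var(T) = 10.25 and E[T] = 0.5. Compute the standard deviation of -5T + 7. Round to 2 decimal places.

Var(-5T + 7) = (-5)²·10.25 = 256.25
SD(-5T + 7) = √256.25 ≈ 16.01

16.01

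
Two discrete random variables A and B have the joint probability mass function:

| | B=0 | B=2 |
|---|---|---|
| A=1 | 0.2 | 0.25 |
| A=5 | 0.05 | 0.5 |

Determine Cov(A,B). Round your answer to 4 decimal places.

0.7000

E[A] = 3.2,  E[B] = 1.5
E[AB] = 5.5
Cov(A,B) = E[AB] − E[A]E[B] = 5.5 − (3.2)(1.5) = 0.7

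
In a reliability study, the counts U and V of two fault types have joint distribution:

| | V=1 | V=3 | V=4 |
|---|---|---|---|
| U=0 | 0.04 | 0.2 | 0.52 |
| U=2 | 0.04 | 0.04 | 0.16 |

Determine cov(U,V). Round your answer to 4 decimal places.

-0.0896

E[U] = 0.48,  E[V] = 3.52
E[UV] = 1.6
cov(U,V) = E[UV] − E[U]E[V] = 1.6 − (0.48)(3.52) = -0.0896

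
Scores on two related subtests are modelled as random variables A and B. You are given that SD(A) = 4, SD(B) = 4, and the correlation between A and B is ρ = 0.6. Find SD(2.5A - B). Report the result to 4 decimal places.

Var(A) = (4)² = 16;  Var(B) = (4)² = 16
cov(A,B) = ρ·SD(A)·SD(B) = 0.6·4·4 = 9.6
Var(2.5A - B) = (2.5)²·Var(A) + (-1)²·Var(B) + 2·(2.5)·(-1)·cov(A,B)
= 6.25·16 + 1·16 + -5·9.6 = 68
SD(2.5A - B) = √68 ≈ 8.2462

8.2462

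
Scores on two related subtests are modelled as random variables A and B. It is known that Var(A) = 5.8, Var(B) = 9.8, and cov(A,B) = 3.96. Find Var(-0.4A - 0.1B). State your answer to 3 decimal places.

Var(-0.4A - 0.1B) = (-0.4)²·Var(A) + (-0.1)²·Var(B) + 2·(-0.4)·(-0.1)·cov(A,B)
= 0.16·5.8 + 0.01·9.8 + 0.08·3.96 = 1.3428

1.343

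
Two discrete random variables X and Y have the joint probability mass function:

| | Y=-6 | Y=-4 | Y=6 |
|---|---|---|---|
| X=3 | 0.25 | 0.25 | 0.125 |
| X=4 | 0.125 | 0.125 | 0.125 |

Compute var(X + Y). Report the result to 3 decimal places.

E[X] = 3.375,  E[Y] = -2.25,  E[XY] = -7.25
var(X) = 11.625 − (3.375)² = 0.234375;  var(Y) = 28.5 − (-2.25)² = 23.4375
cov(X,Y) = -7.25 − (3.375)(-2.25) = 0.34375
var(X + Y) = (1)²·0.234375 + (1)²·23.4375 + 2·(1)·(1)·0.34375 = 24.359375

24.359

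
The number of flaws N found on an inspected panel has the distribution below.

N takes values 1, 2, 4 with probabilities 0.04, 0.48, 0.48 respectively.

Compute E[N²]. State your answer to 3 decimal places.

E[N²] = (1)²(0.04) + (2)²(0.48) + (4)²(0.48) = 9.64

9.640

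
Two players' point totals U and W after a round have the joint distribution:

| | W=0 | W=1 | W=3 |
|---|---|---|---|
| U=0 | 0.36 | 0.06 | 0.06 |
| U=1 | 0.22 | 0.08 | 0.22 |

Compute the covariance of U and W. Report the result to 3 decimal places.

0.230

E[U] = 0.52,  E[W] = 0.98
E[UW] = 0.74
Cov(U,W) = E[UW] − E[U]E[W] = 0.74 − (0.52)(0.98) = 0.2304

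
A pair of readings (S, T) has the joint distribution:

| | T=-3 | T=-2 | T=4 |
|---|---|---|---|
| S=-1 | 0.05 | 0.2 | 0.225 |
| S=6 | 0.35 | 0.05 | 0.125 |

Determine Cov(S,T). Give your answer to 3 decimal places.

-3.448

E[S] = 2.675,  E[T] = -0.3
E[ST] = -4.25
Cov(S,T) = E[ST] − E[S]E[T] = -4.25 − (2.675)(-0.3) = -3.4475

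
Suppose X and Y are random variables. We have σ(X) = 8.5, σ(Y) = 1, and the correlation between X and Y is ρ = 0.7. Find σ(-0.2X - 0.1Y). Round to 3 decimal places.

Var(X) = (8.5)² = 72.25;  Var(Y) = (1)² = 1
Cov(X,Y) = ρ·σ(X)·σ(Y) = 0.7·8.5·1 = 5.95
Var(-0.2X - 0.1Y) = (-0.2)²·Var(X) + (-0.1)²·Var(Y) + 2·(-0.2)·(-0.1)·Cov(X,Y)
= 0.04·72.25 + 0.01·1 + 0.04·5.95 = 3.138
σ(-0.2X - 0.1Y) = √3.138 ≈ 1.771

1.771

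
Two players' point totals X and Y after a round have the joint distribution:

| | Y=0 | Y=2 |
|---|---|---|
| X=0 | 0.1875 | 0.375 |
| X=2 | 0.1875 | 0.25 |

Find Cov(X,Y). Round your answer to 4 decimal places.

E[X] = 0.875,  E[Y] = 1.25
E[XY] = 1
Cov(X,Y) = E[XY] − E[X]E[Y] = 1 − (0.875)(1.25) = -0.09375

-0.0938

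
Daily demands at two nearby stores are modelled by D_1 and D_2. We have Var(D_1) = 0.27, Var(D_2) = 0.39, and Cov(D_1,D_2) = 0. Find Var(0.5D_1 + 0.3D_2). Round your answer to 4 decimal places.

Var(0.5D_1 + 0.3D_2) = (0.5)²·Var(D_1) + (0.3)²·Var(D_2) + 2·(0.5)·(0.3)·Cov(D_1,D_2)
= 0.25·0.27 + 0.09·0.39 + 0.3·0 = 0.1026

0.1026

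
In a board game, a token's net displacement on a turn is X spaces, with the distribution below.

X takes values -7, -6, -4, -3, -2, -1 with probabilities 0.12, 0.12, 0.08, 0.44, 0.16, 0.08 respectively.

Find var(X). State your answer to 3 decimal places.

E[X] = (-7)(0.12) + (-6)(0.12) + (-4)(0.08) + (-3)(0.44) + (-2)(0.16) + (-1)(0.08) = -3.6
E[X²] = (-7)²(0.12) + (-6)²(0.12) + (-4)²(0.08) + (-3)²(0.44) + (-2)²(0.16) + (-1)²(0.08) = 16.16
var(X) = E[X²] − (E[X])² = 16.16 − (-3.6)² = 3.2

3.200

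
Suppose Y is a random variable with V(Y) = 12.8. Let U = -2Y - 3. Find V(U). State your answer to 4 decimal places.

V(-2Y - 3) = (-2)²·V(Y) = 4·12.8 = 51.2

51.2000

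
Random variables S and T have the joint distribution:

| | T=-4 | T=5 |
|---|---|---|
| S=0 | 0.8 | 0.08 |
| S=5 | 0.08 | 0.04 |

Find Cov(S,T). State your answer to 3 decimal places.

1.152

E[S] = 0.6,  E[T] = -2.92
E[ST] = -0.6
Cov(S,T) = E[ST] − E[S]E[T] = -0.6 − (0.6)(-2.92) = 1.152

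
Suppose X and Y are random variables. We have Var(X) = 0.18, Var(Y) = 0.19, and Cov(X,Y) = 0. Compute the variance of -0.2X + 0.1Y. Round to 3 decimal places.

0.009

Var(-0.2X + 0.1Y) = (-0.2)²·Var(X) + (0.1)²·Var(Y) + 2·(-0.2)·(0.1)·Cov(X,Y)
= 0.04·0.18 + 0.01·0.19 + -0.04·0 = 0.0091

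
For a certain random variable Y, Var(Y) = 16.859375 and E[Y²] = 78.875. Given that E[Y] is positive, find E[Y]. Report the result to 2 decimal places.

(E[Y])² = E[Y²] − Var(Y) = 78.875 − 16.859375 = 62.015625
E[Y] = √62.015625 = 7.875

7.88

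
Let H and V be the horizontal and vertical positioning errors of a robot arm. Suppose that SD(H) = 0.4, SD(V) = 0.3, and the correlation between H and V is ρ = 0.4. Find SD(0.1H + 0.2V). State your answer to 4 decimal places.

Var(H) = (0.4)² = 0.16;  Var(V) = (0.3)² = 0.09
Cov(H,V) = ρ·SD(H)·SD(V) = 0.4·0.4·0.3 = 0.048
Var(0.1H + 0.2V) = (0.1)²·Var(H) + (0.2)²·Var(V) + 2·(0.1)·(0.2)·Cov(H,V)
= 0.01·0.16 + 0.04·0.09 + 0.04·0.048 = 0.00712
SD(0.1H + 0.2V) = √0.00712 ≈ 0.0844

0.0844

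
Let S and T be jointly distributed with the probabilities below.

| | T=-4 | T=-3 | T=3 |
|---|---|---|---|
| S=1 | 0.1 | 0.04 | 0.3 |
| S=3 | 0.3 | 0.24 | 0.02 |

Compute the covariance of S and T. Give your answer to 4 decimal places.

E[S] = 2.12,  E[T] = -1.48
E[ST] = -5.2
Cov(S,T) = E[ST] − E[S]E[T] = -5.2 − (2.12)(-1.48) = -2.0624

-2.0624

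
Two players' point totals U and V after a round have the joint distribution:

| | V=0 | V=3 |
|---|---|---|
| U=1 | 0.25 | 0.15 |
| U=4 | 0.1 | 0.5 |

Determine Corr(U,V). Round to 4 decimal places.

0.4708

E[U] = 2.8,  E[V] = 1.95
E[UV] = 6.45
cov(U,V) = E[UV] − E[U]E[V] = 6.45 − (2.8)(1.95) = 0.99
Var(U) = 2.16,  Var(V) = 2.0475
ρ = 0.99 / √(2.16·2.0475) ≈ 0.4708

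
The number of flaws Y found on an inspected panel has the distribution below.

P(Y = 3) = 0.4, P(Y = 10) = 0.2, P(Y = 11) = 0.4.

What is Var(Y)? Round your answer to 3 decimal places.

14.240

E[Y] = (3)(0.4) + (10)(0.2) + (11)(0.4) = 7.6
E[Y²] = (3)²(0.4) + (10)²(0.2) + (11)²(0.4) = 72
Var(Y) = E[Y²] − (E[Y])² = 72 − (7.6)² = 14.24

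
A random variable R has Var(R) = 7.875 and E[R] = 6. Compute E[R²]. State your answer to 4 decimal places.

43.8750

E[R²] = Var(R) + (E[R])² = 7.875 + (6)² = 43.875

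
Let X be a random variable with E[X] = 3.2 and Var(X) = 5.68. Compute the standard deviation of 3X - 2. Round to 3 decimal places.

Var(3X - 2) = (3)²·5.68 = 51.12
sd(3X - 2) = √51.12 ≈ 7.150

7.150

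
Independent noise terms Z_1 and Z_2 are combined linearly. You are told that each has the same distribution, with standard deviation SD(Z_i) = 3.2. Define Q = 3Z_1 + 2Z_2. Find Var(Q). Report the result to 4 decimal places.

133.1200

Var(Z_i) = (3.2)² = 10.24
By independence, Var(Q) = (3)²Var(Z_1) + (2)²Var(Z_2)
= (3)²·10.24 + (2)²·10.24 = 133.12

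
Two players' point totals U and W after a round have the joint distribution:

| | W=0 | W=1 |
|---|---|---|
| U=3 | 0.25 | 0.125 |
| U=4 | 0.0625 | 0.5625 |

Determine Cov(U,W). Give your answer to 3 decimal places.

E[U] = 3.625,  E[W] = 0.6875
E[UW] = 2.625
Cov(U,W) = E[UW] − E[U]E[W] = 2.625 − (3.625)(0.6875) = 0.1328125

0.133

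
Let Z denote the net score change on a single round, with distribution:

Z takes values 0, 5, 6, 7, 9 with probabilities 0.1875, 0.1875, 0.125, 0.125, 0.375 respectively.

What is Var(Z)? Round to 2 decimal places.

10.43

E[Z] = (0)(0.1875) + (5)(0.1875) + (6)(0.125) + (7)(0.125) + (9)(0.375) = 5.9375
E[Z²] = (0)²(0.1875) + (5)²(0.1875) + (6)²(0.125) + (7)²(0.125) + (9)²(0.375) = 45.6875
Var(Z) = E[Z²] − (E[Z])² = 45.6875 − (5.9375)² = 10.43359375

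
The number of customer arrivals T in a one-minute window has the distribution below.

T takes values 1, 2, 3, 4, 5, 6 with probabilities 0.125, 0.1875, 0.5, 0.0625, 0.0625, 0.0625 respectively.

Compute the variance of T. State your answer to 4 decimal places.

1.5586

E[T] = (1)(0.125) + (2)(0.1875) + (3)(0.5) + (4)(0.0625) + (5)(0.0625) + (6)(0.0625) = 2.9375
E[T²] = (1)²(0.125) + (2)²(0.1875) + (3)²(0.5) + (4)²(0.0625) + (5)²(0.0625) + (6)²(0.0625) = 10.1875
V(T) = E[T²] − (E[T])² = 10.1875 − (2.9375)² = 1.55859375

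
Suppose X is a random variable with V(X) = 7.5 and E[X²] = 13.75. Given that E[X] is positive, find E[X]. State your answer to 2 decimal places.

(E[X])² = E[X²] − V(X) = 13.75 − 7.5 = 6.25
E[X] = √6.25 = 2.5

2.50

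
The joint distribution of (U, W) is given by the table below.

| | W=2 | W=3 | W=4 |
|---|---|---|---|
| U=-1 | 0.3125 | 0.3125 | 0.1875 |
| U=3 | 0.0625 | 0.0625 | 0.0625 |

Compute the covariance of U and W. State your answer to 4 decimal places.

0.0938

E[U] = -0.25,  E[W] = 2.875
E[UW] = -0.625
Cov(U,W) = E[UW] − E[U]E[W] = -0.625 − (-0.25)(2.875) = 0.09375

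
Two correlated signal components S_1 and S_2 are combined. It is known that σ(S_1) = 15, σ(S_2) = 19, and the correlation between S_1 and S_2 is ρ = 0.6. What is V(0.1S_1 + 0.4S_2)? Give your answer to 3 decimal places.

73.690

V(S_1) = (15)² = 225;  V(S_2) = (19)² = 361
Cov(S_1,S_2) = ρ·σ(S_1)·σ(S_2) = 0.6·15·19 = 171
V(0.1S_1 + 0.4S_2) = (0.1)²·V(S_1) + (0.4)²·V(S_2) + 2·(0.1)·(0.4)·Cov(S_1,S_2)
= 0.01·225 + 0.16·361 + 0.08·171 = 73.69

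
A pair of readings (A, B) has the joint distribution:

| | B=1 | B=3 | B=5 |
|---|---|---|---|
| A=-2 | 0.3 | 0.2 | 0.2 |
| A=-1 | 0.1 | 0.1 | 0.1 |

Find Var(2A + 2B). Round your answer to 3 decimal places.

E[A] = -1.7,  E[B] = 2.8,  E[AB] = -4.7
Var(A) = 3.1 − (-1.7)² = 0.21;  Var(B) = 10.6 − (2.8)² = 2.76
Cov(A,B) = -4.7 − (-1.7)(2.8) = 0.06
Var(2A + 2B) = (2)²·0.21 + (2)²·2.76 + 2·(2)·(2)·0.06 = 12.36

12.360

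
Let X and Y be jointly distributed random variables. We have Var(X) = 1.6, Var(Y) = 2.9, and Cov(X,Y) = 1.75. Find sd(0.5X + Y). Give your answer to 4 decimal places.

2.2472

Var(0.5X + Y) = (0.5)²·Var(X) + (1)²·Var(Y) + 2·(0.5)·(1)·Cov(X,Y)
= 0.25·1.6 + 1·2.9 + 1·1.75 = 5.05
sd(0.5X + Y) = √5.05 ≈ 2.2472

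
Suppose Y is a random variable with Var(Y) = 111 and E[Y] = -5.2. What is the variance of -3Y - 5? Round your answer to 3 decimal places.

Var(-3Y - 5) = (-3)²·Var(Y) = 9·111 = 999

999.000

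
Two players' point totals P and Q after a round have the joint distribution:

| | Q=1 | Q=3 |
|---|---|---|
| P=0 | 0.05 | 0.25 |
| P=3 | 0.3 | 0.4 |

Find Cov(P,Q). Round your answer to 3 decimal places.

-0.330

E[P] = 2.1,  E[Q] = 2.3
E[PQ] = 4.5
Cov(P,Q) = E[PQ] − E[P]E[Q] = 4.5 − (2.1)(2.3) = -0.33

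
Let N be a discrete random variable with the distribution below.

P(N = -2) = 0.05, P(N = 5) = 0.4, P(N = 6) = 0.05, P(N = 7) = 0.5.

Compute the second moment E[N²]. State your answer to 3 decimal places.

E[N²] = (-2)²(0.05) + (5)²(0.4) + (6)²(0.05) + (7)²(0.5) = 36.5

36.500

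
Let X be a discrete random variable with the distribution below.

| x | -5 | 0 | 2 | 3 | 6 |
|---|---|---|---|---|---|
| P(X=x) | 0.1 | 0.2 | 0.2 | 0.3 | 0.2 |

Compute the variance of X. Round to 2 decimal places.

E[X] = (-5)(0.1) + (0)(0.2) + (2)(0.2) + (3)(0.3) + (6)(0.2) = 2
E[X²] = (-5)²(0.1) + (0)²(0.2) + (2)²(0.2) + (3)²(0.3) + (6)²(0.2) = 13.2
V(X) = E[X²] − (E[X])² = 13.2 − (2)² = 9.2

9.20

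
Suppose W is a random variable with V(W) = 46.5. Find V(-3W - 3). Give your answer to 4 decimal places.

V(-3W - 3) = (-3)²·V(W) = 9·46.5 = 418.5

418.5000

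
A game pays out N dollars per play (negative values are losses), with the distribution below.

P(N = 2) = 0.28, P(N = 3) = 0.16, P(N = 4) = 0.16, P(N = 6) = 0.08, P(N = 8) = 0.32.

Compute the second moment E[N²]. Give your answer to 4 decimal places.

E[N²] = (2)²(0.28) + (3)²(0.16) + (4)²(0.16) + (6)²(0.08) + (8)²(0.32) = 28.48

28.4800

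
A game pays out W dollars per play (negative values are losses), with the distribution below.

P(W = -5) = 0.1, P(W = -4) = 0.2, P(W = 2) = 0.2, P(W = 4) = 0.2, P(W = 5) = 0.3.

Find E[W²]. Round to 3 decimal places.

E[W²] = (-5)²(0.1) + (-4)²(0.2) + (2)²(0.2) + (4)²(0.2) + (5)²(0.3) = 17.2

17.200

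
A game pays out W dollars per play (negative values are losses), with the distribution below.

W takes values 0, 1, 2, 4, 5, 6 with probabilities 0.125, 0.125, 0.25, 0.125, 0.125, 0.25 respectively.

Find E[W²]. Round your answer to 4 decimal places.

E[W²] = (0)²(0.125) + (1)²(0.125) + (2)²(0.25) + (4)²(0.125) + (5)²(0.125) + (6)²(0.25) = 15.25

15.2500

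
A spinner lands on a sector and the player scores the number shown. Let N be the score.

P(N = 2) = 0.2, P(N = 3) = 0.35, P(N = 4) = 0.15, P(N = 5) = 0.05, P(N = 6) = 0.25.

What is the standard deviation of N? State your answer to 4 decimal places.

E[N] = (2)(0.2) + (3)(0.35) + (4)(0.15) + (5)(0.05) + (6)(0.25) = 3.8
E[N²] = (2)²(0.2) + (3)²(0.35) + (4)²(0.15) + (5)²(0.05) + (6)²(0.25) = 16.6
var(N) = E[N²] − (E[N])² = 16.6 − (3.8)² = 2.16
sd(N) = √2.16 ≈ 1.4697

1.4697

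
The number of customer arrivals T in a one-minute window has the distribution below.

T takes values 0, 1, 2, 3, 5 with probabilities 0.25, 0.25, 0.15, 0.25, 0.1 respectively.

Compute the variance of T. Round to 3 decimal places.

E[T] = (0)(0.25) + (1)(0.25) + (2)(0.15) + (3)(0.25) + (5)(0.1) = 1.8
E[T²] = (0)²(0.25) + (1)²(0.25) + (2)²(0.15) + (3)²(0.25) + (5)²(0.1) = 5.6
var(T) = E[T²] − (E[T])² = 5.6 − (1.8)² = 2.36

2.360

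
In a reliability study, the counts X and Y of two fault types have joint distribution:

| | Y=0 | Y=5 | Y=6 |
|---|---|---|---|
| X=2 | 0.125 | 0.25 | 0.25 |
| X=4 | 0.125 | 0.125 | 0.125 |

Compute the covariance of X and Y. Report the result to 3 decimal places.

E[X] = 2.75,  E[Y] = 4.125
E[XY] = 11
Cov(X,Y) = E[XY] − E[X]E[Y] = 11 − (2.75)(4.125) = -0.34375

-0.344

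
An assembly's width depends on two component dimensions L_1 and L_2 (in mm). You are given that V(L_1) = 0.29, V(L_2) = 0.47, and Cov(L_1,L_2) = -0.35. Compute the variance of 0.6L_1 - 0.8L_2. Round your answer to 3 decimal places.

0.741

V(0.6L_1 - 0.8L_2) = (0.6)²·V(L_1) + (-0.8)²·V(L_2) + 2·(0.6)·(-0.8)·Cov(L_1,L_2)
= 0.36·0.29 + 0.64·0.47 + -0.96·-0.35 = 0.7412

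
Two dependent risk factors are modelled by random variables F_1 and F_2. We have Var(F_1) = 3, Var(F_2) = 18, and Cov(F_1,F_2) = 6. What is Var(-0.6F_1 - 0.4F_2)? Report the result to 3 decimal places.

6.840

Var(-0.6F_1 - 0.4F_2) = (-0.6)²·Var(F_1) + (-0.4)²·Var(F_2) + 2·(-0.6)·(-0.4)·Cov(F_1,F_2)
= 0.36·3 + 0.16·18 + 0.48·6 = 6.84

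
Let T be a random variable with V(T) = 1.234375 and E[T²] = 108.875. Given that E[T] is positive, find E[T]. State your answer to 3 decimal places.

10.375

(E[T])² = E[T²] − V(T) = 108.875 − 1.234375 = 107.640625
E[T] = √107.640625 = 10.375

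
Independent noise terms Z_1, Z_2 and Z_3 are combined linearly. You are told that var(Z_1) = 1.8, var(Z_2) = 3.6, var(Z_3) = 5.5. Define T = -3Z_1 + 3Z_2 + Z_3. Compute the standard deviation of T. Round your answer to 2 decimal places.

7.36

By independence, var(T) = (-3)²var(Z_1) + (3)²var(Z_2) + (1)²var(Z_3)
= (-3)²·1.8 + (3)²·3.6 + (1)²·5.5 = 54.1
SD(T) = √54.1 ≈ 7.36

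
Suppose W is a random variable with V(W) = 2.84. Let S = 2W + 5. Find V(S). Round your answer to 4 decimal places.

11.3600

V(2W + 5) = (2)²·V(W) = 4·2.84 = 11.36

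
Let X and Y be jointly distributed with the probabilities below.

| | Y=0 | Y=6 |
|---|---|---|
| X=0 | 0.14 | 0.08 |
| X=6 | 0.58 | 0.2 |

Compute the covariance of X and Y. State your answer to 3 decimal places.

-0.662

E[X] = 4.68,  E[Y] = 1.68
E[XY] = 7.2
cov(X,Y) = E[XY] − E[X]E[Y] = 7.2 − (4.68)(1.68) = -0.6624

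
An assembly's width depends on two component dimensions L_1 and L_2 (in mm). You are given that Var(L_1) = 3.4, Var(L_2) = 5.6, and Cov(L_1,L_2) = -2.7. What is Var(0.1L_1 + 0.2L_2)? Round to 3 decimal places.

Var(0.1L_1 + 0.2L_2) = (0.1)²·Var(L_1) + (0.2)²·Var(L_2) + 2·(0.1)·(0.2)·Cov(L_1,L_2)
= 0.01·3.4 + 0.04·5.6 + 0.04·-2.7 = 0.15

0.150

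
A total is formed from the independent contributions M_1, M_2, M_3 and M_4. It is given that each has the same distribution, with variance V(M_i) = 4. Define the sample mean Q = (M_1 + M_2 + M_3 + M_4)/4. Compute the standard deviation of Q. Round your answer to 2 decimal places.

By independence, V(Q) = (0.25)²V(M_1) + (0.25)²V(M_2) + (0.25)²V(M_3) + (0.25)²V(M_4)
= (0.25)²·4 + (0.25)²·4 + (0.25)²·4 + (0.25)²·4 = 1
sd(Q) = √1 ≈ 1.00

1.00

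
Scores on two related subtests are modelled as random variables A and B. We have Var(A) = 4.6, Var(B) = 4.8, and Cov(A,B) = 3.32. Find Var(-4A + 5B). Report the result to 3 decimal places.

Var(-4A + 5B) = (-4)²·Var(A) + (5)²·Var(B) + 2·(-4)·(5)·Cov(A,B)
= 16·4.6 + 25·4.8 + -40·3.32 = 60.8

60.800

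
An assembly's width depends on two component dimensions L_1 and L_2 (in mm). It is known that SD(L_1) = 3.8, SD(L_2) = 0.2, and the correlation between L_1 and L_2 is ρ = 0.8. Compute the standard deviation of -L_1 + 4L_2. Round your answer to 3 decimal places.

Var(L_1) = (3.8)² = 14.44;  Var(L_2) = (0.2)² = 0.04
cov(L_1,L_2) = ρ·SD(L_1)·SD(L_2) = 0.8·3.8·0.2 = 0.608
Var(-L_1 + 4L_2) = (-1)²·Var(L_1) + (4)²·Var(L_2) + 2·(-1)·(4)·cov(L_1,L_2)
= 1·14.44 + 16·0.04 + -8·0.608 = 10.216
SD(-L_1 + 4L_2) = √10.216 ≈ 3.196

3.196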